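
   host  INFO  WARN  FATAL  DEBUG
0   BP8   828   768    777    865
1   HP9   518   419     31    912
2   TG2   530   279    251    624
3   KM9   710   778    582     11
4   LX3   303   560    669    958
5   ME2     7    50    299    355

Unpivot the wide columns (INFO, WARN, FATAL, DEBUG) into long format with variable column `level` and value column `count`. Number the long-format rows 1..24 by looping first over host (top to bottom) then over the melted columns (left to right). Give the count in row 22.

24 rows total (6 × 4). Row 22: index ⌊(22-1)/4⌋ = 5 into host → ME2; (22-1) mod 4 = 1 into the melted columns → WARN.
So row 22 is (ME2, WARN, 50); count = 50.

50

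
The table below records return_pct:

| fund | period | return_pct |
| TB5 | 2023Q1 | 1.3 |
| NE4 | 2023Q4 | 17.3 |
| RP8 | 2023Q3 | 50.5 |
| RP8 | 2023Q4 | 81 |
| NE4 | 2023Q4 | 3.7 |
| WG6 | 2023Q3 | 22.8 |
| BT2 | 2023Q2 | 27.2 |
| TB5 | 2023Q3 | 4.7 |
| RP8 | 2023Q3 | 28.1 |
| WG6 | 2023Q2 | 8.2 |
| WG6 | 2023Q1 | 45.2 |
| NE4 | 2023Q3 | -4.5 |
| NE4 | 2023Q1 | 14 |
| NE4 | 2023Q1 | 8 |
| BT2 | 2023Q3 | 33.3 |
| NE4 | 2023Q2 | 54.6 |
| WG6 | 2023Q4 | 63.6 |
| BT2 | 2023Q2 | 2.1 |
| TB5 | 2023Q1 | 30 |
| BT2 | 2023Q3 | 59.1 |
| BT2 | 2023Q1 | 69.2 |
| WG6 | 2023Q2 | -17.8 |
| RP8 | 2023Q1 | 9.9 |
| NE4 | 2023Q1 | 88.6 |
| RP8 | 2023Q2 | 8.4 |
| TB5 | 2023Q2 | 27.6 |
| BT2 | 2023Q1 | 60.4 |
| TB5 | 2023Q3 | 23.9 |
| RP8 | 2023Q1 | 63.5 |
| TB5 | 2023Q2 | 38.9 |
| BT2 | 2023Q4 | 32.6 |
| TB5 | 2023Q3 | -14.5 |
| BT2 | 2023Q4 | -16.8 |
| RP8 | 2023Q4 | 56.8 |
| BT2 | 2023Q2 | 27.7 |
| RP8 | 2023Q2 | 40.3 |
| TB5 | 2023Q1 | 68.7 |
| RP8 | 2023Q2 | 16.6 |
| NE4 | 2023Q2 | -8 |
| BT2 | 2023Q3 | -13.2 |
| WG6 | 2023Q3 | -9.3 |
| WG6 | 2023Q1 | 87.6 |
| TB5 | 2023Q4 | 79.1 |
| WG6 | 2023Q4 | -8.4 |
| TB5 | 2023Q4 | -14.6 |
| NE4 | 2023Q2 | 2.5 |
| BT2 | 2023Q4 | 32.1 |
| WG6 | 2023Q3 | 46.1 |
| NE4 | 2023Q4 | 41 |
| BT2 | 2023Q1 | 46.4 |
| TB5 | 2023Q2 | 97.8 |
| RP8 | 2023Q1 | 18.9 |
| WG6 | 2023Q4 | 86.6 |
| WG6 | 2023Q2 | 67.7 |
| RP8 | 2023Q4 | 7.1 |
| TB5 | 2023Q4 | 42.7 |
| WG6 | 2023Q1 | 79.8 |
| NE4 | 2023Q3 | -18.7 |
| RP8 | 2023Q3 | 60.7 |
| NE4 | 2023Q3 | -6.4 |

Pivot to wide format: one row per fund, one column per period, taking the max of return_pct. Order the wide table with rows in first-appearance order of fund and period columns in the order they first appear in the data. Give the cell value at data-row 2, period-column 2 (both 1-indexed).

41

With rows in first-appearance order of fund, row 2 is fund=NE4. period columns in first-appearance order: 2023Q1, 2023Q4, 2023Q3, 2023Q2; column 2 is 2023Q4.
Long rows with fund=NE4, period=2023Q4: max(17.3, 3.7, 41) = 41.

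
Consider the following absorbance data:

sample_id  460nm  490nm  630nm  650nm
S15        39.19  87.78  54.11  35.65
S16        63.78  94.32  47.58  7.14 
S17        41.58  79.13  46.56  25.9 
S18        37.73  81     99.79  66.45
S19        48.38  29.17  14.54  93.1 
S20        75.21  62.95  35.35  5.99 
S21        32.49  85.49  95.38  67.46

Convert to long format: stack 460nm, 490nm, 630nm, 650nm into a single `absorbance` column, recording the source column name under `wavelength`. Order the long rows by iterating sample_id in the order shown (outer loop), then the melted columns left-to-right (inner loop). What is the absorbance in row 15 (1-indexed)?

99.79

28 rows total (7 × 4). Row 15: index ⌊(15-1)/4⌋ = 3 into sample_id → S18; (15-1) mod 4 = 2 into the melted columns → 630nm.
So row 15 is (S18, 630nm, 99.79); absorbance = 99.79.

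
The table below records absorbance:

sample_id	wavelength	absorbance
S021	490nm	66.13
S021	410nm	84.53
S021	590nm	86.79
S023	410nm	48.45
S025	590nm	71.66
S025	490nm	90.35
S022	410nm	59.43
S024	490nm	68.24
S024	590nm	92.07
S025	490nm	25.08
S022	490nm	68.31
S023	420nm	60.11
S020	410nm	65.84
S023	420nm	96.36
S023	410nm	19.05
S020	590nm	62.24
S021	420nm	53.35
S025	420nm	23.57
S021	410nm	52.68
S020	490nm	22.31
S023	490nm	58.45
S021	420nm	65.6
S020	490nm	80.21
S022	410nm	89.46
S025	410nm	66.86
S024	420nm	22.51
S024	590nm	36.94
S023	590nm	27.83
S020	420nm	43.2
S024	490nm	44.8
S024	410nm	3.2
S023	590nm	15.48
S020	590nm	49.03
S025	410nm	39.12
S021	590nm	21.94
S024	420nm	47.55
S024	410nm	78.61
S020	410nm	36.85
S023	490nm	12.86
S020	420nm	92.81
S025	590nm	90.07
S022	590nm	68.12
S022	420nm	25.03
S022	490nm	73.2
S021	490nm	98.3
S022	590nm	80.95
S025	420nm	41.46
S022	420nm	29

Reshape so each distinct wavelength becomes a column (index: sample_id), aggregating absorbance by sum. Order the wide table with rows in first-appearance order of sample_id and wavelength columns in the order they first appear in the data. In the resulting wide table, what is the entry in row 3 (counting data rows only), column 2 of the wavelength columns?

With rows in first-appearance order of sample_id, row 3 is sample_id=S025. wavelength columns in first-appearance order: 490nm, 410nm, 590nm, 420nm; column 2 is 410nm.
Long rows with sample_id=S025, wavelength=410nm: 66.86 + 39.12 = 105.98.

105.98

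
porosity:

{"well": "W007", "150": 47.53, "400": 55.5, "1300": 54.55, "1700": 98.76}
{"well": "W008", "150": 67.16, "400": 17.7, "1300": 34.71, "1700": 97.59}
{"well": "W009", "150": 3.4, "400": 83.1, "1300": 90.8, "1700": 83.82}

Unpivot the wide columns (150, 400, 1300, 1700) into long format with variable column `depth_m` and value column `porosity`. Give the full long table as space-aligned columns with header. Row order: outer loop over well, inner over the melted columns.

Each (well, column) pair becomes one row: 3 × 4 = 12 rows.
For example, (W007, 150) → porosity=47.53.

well  depth_m  porosity
W007  150      47.53   
W007  400      55.5    
W007  1300     54.55   
W007  1700     98.76   
W008  150      67.16   
W008  400      17.7    
W008  1300     34.71   
W008  1700     97.59   
W009  150      3.4     
W009  400      83.1    
W009  1300     90.8    
W009  1700     83.82   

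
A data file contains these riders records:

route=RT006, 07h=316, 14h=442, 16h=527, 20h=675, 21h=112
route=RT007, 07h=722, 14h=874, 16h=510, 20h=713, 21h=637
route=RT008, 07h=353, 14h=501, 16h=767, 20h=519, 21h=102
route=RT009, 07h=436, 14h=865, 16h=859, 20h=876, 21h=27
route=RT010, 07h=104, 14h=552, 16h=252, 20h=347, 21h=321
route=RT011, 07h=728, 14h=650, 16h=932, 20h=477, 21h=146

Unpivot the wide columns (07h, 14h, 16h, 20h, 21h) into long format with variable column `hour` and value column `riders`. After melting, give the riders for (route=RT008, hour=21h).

102

Unpivoting turns each (route, wide-column) pair into one long row.
The wide cell at row RT008, column 21h holds 102, so the long row (RT008, 21h) has riders=102.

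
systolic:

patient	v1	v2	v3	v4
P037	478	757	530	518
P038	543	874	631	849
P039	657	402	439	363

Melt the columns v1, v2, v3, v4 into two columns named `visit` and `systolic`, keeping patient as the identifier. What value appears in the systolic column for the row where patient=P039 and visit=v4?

363

Unpivoting turns each (patient, wide-column) pair into one long row.
The wide cell at row P039, column v4 holds 363, so the long row (P039, v4) has systolic=363.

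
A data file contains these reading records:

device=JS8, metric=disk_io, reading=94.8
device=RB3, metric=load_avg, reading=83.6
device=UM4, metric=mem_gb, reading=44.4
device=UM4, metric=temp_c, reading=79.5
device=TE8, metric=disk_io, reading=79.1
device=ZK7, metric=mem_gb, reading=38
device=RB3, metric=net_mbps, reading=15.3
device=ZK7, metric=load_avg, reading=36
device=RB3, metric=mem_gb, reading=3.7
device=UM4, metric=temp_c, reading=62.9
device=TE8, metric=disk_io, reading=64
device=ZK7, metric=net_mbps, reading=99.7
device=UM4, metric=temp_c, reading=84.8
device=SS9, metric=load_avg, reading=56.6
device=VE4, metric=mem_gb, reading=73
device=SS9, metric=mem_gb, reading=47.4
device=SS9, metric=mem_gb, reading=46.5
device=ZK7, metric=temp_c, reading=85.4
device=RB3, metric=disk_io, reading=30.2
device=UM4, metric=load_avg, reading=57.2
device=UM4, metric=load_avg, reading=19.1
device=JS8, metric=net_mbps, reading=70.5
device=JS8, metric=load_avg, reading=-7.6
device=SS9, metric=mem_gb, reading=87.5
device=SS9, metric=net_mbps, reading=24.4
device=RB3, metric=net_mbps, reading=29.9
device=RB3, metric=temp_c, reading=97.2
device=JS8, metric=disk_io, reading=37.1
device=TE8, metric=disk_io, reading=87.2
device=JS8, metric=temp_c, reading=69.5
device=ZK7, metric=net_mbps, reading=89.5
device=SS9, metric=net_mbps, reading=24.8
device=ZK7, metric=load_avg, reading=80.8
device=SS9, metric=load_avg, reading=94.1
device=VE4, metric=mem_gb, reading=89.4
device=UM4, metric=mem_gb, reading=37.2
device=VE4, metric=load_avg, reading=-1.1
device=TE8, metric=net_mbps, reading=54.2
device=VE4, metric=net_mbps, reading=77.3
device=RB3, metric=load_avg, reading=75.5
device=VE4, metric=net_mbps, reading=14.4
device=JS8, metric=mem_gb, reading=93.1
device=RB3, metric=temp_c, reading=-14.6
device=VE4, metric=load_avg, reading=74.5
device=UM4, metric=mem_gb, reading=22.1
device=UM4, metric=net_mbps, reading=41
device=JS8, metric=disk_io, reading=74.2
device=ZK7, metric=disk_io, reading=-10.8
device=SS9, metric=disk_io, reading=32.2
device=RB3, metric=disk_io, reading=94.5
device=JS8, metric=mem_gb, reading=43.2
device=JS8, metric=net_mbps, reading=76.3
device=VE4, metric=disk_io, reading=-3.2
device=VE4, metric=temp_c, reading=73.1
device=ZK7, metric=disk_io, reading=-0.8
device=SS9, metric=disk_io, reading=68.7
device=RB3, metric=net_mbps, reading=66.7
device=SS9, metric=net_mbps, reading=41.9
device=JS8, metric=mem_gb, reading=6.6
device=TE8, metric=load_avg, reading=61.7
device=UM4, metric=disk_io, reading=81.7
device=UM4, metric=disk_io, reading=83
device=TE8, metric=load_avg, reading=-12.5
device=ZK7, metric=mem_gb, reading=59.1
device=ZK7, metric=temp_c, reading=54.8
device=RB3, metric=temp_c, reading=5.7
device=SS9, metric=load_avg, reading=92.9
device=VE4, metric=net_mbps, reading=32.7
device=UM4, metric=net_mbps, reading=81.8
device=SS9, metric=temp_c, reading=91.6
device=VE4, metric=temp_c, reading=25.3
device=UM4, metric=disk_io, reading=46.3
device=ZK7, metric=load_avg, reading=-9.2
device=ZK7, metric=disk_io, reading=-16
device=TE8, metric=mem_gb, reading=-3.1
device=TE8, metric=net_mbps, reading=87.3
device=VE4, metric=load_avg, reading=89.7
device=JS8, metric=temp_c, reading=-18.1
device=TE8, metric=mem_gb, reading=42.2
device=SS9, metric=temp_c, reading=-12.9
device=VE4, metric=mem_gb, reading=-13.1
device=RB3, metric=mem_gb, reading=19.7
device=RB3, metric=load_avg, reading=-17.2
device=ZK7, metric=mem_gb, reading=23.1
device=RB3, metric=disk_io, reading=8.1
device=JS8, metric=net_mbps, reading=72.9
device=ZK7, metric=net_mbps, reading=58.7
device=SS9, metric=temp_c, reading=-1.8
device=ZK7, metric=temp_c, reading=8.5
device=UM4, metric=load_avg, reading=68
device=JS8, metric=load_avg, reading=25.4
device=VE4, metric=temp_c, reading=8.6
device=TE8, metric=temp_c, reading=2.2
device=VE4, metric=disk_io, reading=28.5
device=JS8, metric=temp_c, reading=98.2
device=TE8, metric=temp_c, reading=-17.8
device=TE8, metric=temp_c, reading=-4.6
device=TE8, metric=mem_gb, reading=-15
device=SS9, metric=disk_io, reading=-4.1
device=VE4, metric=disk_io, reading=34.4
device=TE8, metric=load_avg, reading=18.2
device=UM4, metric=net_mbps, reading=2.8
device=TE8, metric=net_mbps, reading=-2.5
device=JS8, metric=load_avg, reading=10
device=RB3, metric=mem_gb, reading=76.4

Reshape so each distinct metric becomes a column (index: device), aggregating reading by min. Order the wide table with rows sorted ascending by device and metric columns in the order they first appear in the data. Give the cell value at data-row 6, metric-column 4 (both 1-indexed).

With rows sorted ascending by device, row 6 is device=VE4. metric columns in first-appearance order: disk_io, load_avg, mem_gb, temp_c, net_mbps; column 4 is temp_c.
Long rows with device=VE4, metric=temp_c: min(73.1, 25.3, 8.6) = 8.6.

8.6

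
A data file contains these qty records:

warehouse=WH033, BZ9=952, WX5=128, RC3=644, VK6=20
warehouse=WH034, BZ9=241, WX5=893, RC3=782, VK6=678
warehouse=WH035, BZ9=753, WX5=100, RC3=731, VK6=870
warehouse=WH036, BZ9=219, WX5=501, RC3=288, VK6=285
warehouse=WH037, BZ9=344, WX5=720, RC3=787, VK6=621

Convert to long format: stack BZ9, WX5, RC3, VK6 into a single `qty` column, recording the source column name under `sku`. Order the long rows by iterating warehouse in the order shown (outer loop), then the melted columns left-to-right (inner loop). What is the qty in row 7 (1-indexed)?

782

20 rows total (5 × 4). Row 7: index ⌊(7-1)/4⌋ = 1 into warehouse → WH034; (7-1) mod 4 = 2 into the melted columns → RC3.
So row 7 is (WH034, RC3, 782); qty = 782.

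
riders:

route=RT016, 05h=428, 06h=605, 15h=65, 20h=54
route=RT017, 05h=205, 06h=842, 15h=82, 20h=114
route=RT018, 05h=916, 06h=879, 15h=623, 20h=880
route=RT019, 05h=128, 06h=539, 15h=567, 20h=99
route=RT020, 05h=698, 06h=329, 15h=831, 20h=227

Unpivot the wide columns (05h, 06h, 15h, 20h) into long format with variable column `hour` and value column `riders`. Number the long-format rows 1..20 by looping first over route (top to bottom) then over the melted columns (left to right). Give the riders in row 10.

20 rows total (5 × 4). Row 10: index ⌊(10-1)/4⌋ = 2 into route → RT018; (10-1) mod 4 = 1 into the melted columns → 06h.
So row 10 is (RT018, 06h, 879); riders = 879.

879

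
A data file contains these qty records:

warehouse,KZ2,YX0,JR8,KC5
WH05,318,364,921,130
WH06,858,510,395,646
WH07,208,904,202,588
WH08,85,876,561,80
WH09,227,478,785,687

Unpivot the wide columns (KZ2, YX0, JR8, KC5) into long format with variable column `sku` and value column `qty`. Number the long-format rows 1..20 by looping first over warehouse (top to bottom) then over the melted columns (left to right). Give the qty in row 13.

85

20 rows total (5 × 4). Row 13: index ⌊(13-1)/4⌋ = 3 into warehouse → WH08; (13-1) mod 4 = 0 into the melted columns → KZ2.
So row 13 is (WH08, KZ2, 85); qty = 85.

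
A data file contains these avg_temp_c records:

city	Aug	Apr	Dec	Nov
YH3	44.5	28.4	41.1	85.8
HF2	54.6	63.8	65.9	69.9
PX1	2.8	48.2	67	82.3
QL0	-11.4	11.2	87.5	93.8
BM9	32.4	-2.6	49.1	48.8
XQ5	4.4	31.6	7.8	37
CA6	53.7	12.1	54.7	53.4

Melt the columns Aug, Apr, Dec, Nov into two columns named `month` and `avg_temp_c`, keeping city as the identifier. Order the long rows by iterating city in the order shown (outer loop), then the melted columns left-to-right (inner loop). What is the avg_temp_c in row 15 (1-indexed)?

87.5

28 rows total (7 × 4). Row 15: index ⌊(15-1)/4⌋ = 3 into city → QL0; (15-1) mod 4 = 2 into the melted columns → Dec.
So row 15 is (QL0, Dec, 87.5); avg_temp_c = 87.5.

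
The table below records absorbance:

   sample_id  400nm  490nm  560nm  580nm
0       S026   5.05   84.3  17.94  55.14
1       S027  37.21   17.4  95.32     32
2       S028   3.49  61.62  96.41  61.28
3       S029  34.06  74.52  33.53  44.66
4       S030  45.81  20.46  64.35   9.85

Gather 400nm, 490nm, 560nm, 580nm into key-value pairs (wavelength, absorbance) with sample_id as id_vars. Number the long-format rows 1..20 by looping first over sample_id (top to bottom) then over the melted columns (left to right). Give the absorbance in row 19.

64.35

20 rows total (5 × 4). Row 19: index ⌊(19-1)/4⌋ = 4 into sample_id → S030; (19-1) mod 4 = 2 into the melted columns → 560nm.
So row 19 is (S030, 560nm, 64.35); absorbance = 64.35.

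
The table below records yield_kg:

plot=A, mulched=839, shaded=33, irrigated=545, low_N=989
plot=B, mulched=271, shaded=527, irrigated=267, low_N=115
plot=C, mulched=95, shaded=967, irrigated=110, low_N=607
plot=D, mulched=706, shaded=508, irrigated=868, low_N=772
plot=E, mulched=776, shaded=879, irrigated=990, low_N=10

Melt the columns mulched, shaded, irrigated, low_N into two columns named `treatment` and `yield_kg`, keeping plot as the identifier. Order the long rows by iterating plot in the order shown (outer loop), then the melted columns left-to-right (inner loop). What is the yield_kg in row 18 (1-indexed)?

879

20 rows total (5 × 4). Row 18: index ⌊(18-1)/4⌋ = 4 into plot → E; (18-1) mod 4 = 1 into the melted columns → shaded.
So row 18 is (E, shaded, 879); yield_kg = 879.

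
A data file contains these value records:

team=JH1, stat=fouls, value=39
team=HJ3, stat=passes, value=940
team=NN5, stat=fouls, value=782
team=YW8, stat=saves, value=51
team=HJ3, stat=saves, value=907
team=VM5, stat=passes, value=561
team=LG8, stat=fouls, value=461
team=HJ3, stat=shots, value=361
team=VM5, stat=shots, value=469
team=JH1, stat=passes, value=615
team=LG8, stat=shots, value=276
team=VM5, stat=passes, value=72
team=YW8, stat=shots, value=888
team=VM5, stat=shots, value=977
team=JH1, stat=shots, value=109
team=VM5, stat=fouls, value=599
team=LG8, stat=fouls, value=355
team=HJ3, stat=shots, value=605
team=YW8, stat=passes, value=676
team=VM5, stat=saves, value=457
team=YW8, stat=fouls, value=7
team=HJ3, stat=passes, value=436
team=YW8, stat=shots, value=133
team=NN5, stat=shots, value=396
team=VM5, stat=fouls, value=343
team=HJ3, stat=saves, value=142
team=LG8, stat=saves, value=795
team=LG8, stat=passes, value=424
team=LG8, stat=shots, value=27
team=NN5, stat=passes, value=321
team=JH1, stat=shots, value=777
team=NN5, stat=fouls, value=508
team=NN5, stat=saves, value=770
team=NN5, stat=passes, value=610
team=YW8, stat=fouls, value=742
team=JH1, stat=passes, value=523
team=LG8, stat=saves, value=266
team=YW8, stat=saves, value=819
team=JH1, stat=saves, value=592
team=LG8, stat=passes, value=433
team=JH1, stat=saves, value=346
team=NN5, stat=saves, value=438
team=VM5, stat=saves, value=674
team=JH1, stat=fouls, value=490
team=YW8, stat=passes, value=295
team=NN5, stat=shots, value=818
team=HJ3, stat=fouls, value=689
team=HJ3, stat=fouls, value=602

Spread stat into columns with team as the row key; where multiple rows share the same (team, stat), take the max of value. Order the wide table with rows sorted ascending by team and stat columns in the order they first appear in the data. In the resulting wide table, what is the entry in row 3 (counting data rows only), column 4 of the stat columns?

With rows sorted ascending by team, row 3 is team=LG8. stat columns in first-appearance order: fouls, passes, saves, shots; column 4 is shots.
Long rows with team=LG8, stat=shots: max(276, 27) = 276.

276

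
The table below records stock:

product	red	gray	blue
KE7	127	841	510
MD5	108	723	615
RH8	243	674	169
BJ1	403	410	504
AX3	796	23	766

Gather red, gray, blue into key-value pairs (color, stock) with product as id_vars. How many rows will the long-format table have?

5 product values × 3 melted columns = 15 rows.

15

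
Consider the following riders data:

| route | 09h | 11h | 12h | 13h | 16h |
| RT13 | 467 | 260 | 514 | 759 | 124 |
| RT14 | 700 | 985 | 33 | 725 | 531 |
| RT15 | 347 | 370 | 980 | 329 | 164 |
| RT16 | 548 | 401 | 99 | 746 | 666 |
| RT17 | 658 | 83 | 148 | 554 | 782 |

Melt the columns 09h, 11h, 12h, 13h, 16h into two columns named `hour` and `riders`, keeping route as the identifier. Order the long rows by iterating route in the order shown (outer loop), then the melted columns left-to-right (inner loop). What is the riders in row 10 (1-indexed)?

25 rows total (5 × 5). Row 10: index ⌊(10-1)/5⌋ = 1 into route → RT14; (10-1) mod 5 = 4 into the melted columns → 16h.
So row 10 is (RT14, 16h, 531); riders = 531.

531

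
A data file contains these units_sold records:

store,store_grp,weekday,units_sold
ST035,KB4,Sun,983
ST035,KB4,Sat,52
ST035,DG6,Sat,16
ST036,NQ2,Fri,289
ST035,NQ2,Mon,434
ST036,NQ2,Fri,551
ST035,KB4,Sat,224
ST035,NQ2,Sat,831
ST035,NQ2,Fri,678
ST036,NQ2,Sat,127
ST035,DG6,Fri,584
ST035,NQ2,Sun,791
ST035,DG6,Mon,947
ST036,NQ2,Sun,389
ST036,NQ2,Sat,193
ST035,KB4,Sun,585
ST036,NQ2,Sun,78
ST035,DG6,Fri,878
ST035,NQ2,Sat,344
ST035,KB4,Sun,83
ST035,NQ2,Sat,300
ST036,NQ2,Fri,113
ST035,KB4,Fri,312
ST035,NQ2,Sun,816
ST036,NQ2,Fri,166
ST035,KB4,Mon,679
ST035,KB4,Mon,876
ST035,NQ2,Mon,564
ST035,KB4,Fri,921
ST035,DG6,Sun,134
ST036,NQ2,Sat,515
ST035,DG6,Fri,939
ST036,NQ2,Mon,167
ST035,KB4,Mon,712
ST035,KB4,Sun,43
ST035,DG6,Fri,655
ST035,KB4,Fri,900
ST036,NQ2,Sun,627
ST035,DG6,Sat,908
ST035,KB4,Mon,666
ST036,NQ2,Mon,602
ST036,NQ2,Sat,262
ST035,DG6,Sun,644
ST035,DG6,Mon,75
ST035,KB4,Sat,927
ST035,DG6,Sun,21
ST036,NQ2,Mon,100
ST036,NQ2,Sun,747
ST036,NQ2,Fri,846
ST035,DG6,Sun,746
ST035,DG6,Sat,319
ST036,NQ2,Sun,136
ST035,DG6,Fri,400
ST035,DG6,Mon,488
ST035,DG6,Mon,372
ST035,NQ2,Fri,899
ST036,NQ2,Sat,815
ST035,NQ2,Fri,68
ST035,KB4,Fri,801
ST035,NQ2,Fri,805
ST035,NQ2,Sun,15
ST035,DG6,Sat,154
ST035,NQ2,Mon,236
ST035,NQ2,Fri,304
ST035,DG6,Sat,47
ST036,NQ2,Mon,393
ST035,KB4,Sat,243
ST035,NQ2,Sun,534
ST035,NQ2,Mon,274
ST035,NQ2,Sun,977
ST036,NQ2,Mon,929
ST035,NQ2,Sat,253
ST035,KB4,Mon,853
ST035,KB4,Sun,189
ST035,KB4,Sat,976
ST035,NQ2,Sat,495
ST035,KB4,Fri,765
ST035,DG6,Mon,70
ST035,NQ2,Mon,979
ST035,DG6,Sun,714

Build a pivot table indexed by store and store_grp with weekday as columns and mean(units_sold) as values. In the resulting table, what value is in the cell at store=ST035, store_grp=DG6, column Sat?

288.80

Rows with store=ST035, store_grp=DG6 and weekday=Sat: units_sold values are 16, 908, 319, 154, 47.
(16 + 908 + 319 + 154 + 47) / 5 = 288.80.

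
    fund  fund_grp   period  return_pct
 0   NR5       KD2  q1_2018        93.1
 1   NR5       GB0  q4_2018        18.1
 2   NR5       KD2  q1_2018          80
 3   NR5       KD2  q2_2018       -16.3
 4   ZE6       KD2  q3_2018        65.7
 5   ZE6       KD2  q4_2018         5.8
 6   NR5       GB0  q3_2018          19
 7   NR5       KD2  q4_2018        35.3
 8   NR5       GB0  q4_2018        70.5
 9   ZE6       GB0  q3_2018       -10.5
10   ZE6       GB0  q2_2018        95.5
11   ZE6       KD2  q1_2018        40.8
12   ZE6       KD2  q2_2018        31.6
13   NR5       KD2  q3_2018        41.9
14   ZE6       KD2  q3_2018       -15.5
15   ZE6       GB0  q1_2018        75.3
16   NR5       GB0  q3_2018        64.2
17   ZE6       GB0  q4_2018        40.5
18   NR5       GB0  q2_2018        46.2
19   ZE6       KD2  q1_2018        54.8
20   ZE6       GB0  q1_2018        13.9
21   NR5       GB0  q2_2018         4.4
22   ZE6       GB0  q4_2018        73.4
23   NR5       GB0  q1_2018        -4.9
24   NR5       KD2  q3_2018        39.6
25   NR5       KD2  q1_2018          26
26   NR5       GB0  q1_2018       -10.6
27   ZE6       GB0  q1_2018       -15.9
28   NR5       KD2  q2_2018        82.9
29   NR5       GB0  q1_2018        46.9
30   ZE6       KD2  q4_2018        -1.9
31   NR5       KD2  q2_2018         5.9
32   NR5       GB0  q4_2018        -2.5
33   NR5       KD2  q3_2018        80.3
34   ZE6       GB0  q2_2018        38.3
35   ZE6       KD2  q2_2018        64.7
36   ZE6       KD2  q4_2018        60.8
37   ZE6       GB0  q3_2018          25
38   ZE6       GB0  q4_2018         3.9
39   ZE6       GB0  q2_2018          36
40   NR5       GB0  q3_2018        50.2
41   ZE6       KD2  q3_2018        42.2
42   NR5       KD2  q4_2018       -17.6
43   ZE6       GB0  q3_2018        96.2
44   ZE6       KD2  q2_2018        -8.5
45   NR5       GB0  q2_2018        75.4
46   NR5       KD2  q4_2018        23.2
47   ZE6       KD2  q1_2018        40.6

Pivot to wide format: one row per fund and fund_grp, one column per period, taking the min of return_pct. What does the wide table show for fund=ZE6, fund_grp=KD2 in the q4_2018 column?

Rows with fund=ZE6, fund_grp=KD2 and period=q4_2018: return_pct values are 5.8, -1.9, 60.8.
min(5.8, -1.9, 60.8) = -1.9.

-1.9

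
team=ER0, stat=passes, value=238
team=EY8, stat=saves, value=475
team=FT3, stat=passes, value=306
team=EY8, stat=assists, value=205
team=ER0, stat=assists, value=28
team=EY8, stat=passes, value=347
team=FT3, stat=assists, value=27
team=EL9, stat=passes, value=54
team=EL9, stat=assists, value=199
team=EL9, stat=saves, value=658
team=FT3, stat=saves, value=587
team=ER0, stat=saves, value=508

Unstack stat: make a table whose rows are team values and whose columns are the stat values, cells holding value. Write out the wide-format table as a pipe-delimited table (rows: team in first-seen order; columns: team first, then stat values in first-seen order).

| team | passes | saves | assists |
| ER0 | 238 | 508 | 28 |
| EY8 | 347 | 475 | 205 |
| FT3 | 306 | 587 | 27 |
| EL9 | 54 | 658 | 199 |

Columns: team plus the 3 distinct stat values (passes, saves, assists).
For example, row ER0 column passes takes value=238 from the long row (ER0, passes).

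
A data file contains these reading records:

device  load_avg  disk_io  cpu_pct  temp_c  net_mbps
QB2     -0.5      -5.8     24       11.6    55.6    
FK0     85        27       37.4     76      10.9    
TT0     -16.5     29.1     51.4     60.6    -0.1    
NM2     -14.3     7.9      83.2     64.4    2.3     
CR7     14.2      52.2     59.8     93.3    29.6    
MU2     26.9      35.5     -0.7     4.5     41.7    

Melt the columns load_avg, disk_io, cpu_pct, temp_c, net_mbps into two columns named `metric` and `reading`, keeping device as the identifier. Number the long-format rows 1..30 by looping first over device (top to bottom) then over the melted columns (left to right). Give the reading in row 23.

30 rows total (6 × 5). Row 23: index ⌊(23-1)/5⌋ = 4 into device → CR7; (23-1) mod 5 = 2 into the melted columns → cpu_pct.
So row 23 is (CR7, cpu_pct, 59.8); reading = 59.8.

59.8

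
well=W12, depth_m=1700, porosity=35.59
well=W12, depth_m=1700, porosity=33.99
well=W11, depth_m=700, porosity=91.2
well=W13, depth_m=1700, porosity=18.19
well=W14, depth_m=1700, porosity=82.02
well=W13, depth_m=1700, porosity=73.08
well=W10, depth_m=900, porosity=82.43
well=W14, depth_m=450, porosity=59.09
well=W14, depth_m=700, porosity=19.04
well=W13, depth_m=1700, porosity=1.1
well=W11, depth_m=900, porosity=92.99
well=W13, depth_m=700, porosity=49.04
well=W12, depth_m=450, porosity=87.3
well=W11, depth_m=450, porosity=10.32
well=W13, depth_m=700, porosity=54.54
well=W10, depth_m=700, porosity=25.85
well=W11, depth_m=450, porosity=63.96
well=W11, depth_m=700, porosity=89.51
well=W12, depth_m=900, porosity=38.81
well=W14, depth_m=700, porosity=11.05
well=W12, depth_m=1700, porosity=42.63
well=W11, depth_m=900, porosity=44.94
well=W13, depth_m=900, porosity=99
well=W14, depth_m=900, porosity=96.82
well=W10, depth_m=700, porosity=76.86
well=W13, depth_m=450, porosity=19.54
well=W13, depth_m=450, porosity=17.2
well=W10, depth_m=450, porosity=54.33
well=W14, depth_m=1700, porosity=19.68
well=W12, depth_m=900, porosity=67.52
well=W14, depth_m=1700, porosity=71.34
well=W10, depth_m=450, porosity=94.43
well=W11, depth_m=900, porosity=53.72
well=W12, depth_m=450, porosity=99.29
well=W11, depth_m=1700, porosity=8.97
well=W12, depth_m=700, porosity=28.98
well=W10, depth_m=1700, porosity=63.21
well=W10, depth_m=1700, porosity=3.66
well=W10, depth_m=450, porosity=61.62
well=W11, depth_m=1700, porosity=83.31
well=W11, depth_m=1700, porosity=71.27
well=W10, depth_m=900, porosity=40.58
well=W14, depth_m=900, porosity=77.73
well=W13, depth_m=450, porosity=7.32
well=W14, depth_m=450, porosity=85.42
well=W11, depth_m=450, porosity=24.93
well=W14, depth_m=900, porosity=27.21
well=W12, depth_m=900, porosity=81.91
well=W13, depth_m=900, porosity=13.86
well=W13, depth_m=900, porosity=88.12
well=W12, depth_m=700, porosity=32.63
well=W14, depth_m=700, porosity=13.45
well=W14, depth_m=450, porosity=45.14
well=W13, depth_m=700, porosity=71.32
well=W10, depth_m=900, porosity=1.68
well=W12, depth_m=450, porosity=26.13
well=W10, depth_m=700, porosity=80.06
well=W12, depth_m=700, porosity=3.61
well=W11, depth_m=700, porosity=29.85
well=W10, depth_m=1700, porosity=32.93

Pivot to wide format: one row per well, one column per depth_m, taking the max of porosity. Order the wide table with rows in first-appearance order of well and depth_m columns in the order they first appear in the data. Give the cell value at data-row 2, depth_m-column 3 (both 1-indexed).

92.99

With rows in first-appearance order of well, row 2 is well=W11. depth_m columns in first-appearance order: 1700, 700, 900, 450; column 3 is 900.
Long rows with well=W11, depth_m=900: max(92.99, 44.94, 53.72) = 92.99.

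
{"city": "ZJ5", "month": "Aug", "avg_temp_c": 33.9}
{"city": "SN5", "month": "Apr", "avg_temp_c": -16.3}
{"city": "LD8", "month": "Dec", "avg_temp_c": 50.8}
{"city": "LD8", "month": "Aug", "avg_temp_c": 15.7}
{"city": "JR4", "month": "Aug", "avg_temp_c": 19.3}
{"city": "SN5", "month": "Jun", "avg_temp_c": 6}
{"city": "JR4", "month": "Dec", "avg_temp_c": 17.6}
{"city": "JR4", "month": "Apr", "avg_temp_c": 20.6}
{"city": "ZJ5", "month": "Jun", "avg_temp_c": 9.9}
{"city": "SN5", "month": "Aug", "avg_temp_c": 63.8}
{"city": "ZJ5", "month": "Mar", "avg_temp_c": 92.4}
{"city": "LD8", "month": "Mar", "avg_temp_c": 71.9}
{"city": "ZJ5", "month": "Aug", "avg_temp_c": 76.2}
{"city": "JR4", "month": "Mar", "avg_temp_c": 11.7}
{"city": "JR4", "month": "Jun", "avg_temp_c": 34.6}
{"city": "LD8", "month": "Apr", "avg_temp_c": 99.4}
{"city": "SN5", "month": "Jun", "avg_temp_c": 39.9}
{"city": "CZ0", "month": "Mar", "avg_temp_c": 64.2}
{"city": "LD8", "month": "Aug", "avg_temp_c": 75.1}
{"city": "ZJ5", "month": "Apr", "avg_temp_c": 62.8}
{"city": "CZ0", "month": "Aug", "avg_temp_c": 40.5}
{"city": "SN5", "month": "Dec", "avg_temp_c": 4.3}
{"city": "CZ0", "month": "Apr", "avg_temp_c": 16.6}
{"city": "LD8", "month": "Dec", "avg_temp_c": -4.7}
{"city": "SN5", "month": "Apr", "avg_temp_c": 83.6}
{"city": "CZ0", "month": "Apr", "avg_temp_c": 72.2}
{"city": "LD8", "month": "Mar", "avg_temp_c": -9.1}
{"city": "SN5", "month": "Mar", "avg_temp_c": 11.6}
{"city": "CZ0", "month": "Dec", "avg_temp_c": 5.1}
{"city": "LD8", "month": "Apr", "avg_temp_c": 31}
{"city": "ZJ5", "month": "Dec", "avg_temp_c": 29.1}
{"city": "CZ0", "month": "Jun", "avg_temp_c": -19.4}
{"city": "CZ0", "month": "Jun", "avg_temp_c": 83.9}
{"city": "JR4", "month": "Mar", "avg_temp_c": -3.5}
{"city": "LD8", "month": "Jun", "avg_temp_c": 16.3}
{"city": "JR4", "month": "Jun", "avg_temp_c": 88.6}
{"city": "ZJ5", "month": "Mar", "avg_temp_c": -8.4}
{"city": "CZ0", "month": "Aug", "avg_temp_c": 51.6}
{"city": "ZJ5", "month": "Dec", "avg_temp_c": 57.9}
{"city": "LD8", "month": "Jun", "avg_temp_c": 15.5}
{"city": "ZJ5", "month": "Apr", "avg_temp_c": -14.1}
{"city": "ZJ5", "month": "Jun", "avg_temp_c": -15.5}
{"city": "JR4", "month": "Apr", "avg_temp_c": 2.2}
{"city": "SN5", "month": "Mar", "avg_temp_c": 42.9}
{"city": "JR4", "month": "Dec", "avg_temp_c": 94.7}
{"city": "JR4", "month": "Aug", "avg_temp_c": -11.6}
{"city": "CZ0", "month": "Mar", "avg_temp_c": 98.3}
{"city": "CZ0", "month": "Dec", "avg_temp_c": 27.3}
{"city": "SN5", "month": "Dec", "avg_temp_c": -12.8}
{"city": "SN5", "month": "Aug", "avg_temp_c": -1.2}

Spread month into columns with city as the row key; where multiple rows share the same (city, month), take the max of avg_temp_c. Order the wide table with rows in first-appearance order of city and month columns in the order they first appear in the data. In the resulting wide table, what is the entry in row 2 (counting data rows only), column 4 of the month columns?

39.9

With rows in first-appearance order of city, row 2 is city=SN5. month columns in first-appearance order: Aug, Apr, Dec, Jun, Mar; column 4 is Jun.
Long rows with city=SN5, month=Jun: max(6, 39.9) = 39.9.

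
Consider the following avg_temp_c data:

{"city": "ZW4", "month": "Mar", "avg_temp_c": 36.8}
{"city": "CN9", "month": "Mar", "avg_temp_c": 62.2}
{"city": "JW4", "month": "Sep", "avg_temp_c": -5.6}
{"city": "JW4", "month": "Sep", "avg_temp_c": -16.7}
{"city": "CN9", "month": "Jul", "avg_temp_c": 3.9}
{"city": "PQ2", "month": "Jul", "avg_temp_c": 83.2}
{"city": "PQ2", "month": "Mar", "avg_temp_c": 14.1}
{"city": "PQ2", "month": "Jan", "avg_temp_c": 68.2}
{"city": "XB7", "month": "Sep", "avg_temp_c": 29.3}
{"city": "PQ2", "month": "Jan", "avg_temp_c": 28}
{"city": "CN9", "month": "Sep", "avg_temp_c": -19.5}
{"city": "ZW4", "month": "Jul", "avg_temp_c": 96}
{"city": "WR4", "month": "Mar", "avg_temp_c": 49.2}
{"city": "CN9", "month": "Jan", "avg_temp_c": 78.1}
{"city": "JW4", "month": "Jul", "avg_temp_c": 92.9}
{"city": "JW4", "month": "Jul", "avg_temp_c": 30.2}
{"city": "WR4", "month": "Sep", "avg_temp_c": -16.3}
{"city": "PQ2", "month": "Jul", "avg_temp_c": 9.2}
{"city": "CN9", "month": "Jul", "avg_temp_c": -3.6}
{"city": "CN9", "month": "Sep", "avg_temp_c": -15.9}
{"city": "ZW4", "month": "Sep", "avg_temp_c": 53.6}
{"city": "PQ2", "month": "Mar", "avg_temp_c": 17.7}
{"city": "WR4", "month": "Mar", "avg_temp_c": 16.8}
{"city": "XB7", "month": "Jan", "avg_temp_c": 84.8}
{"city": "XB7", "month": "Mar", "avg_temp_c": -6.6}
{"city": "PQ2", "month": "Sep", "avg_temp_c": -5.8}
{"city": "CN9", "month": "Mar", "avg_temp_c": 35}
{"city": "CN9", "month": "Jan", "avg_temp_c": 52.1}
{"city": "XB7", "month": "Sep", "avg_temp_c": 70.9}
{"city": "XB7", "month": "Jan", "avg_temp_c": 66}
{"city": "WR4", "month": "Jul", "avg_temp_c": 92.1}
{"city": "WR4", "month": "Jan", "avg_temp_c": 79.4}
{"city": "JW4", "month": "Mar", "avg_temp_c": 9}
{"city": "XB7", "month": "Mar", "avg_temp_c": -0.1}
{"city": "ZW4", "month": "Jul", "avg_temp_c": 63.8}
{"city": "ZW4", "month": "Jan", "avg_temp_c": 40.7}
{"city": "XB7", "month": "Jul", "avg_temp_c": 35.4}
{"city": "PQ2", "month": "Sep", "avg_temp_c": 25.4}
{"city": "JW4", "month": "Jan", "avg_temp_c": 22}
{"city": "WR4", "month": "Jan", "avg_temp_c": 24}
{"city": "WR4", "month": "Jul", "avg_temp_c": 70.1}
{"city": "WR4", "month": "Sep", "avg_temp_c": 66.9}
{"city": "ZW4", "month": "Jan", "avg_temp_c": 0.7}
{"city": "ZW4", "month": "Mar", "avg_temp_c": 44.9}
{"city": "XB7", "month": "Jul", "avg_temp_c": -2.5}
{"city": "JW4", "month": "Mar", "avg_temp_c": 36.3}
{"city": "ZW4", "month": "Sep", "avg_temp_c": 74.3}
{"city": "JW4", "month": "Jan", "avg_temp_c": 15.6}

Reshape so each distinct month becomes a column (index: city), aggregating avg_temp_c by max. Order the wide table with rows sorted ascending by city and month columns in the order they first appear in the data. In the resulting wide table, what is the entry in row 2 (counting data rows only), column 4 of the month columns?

With rows sorted ascending by city, row 2 is city=JW4. month columns in first-appearance order: Mar, Sep, Jul, Jan; column 4 is Jan.
Long rows with city=JW4, month=Jan: max(22, 15.6) = 22.

22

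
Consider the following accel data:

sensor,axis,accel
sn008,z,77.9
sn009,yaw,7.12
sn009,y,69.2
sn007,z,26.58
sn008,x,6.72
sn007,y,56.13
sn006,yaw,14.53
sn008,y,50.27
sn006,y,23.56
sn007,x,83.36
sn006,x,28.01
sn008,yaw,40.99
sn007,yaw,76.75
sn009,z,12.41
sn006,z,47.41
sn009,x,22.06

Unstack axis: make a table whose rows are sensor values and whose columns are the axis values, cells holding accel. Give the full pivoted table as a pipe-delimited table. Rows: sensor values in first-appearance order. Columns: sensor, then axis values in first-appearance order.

| sensor | z | yaw | y | x |
| sn008 | 77.9 | 40.99 | 50.27 | 6.72 |
| sn009 | 12.41 | 7.12 | 69.2 | 22.06 |
| sn007 | 26.58 | 76.75 | 56.13 | 83.36 |
| sn006 | 47.41 | 14.53 | 23.56 | 28.01 |

Columns: sensor plus the 4 distinct axis values (z, yaw, y, x).
For example, row sn008 column z takes accel=77.9 from the long row (sn008, z).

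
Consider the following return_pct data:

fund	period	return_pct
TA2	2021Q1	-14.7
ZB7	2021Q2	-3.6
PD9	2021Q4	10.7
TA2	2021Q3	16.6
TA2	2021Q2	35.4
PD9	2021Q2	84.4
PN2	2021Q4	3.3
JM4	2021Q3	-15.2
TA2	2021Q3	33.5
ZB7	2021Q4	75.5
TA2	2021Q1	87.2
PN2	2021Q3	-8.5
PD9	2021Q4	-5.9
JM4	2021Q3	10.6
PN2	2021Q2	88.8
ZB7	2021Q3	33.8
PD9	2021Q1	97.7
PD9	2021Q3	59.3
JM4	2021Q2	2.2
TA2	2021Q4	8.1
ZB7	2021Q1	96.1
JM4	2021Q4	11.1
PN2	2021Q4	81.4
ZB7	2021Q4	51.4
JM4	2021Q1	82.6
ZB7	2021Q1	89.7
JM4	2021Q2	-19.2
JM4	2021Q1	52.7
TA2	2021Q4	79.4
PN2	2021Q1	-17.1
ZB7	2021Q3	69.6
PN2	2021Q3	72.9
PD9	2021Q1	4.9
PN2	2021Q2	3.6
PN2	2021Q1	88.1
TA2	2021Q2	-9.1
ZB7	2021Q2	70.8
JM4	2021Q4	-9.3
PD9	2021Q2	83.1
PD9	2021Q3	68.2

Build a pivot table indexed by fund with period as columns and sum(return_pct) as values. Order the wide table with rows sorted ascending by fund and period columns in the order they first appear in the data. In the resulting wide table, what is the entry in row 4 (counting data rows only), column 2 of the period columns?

With rows sorted ascending by fund, row 4 is fund=TA2. period columns in first-appearance order: 2021Q1, 2021Q2, 2021Q4, 2021Q3; column 2 is 2021Q2.
Long rows with fund=TA2, period=2021Q2: 35.4 + -9.1 = 26.3.

26.3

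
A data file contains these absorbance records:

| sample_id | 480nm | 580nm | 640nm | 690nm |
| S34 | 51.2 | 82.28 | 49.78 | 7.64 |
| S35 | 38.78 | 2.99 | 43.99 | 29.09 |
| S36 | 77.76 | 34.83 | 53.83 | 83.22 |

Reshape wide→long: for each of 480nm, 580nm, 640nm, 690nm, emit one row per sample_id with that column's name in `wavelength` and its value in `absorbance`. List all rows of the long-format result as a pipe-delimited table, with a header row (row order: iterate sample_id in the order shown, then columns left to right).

| sample_id | wavelength | absorbance |
| S34 | 480nm | 51.2 |
| S34 | 580nm | 82.28 |
| S34 | 640nm | 49.78 |
| S34 | 690nm | 7.64 |
| S35 | 480nm | 38.78 |
| S35 | 580nm | 2.99 |
| S35 | 640nm | 43.99 |
| S35 | 690nm | 29.09 |
| S36 | 480nm | 77.76 |
| S36 | 580nm | 34.83 |
| S36 | 640nm | 53.83 |
| S36 | 690nm | 83.22 |

Each (sample_id, column) pair becomes one row: 3 × 4 = 12 rows.
For example, (S34, 480nm) → absorbance=51.2.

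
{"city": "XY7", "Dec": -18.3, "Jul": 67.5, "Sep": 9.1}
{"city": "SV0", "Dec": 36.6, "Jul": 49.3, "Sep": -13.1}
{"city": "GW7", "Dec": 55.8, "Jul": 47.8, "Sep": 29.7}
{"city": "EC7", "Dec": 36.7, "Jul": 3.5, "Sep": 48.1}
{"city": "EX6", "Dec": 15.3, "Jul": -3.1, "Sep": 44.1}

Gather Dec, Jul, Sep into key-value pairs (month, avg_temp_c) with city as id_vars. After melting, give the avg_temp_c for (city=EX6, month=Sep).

Unpivoting turns each (city, wide-column) pair into one long row.
The wide cell at row EX6, column Sep holds 44.1, so the long row (EX6, Sep) has avg_temp_c=44.1.

44.1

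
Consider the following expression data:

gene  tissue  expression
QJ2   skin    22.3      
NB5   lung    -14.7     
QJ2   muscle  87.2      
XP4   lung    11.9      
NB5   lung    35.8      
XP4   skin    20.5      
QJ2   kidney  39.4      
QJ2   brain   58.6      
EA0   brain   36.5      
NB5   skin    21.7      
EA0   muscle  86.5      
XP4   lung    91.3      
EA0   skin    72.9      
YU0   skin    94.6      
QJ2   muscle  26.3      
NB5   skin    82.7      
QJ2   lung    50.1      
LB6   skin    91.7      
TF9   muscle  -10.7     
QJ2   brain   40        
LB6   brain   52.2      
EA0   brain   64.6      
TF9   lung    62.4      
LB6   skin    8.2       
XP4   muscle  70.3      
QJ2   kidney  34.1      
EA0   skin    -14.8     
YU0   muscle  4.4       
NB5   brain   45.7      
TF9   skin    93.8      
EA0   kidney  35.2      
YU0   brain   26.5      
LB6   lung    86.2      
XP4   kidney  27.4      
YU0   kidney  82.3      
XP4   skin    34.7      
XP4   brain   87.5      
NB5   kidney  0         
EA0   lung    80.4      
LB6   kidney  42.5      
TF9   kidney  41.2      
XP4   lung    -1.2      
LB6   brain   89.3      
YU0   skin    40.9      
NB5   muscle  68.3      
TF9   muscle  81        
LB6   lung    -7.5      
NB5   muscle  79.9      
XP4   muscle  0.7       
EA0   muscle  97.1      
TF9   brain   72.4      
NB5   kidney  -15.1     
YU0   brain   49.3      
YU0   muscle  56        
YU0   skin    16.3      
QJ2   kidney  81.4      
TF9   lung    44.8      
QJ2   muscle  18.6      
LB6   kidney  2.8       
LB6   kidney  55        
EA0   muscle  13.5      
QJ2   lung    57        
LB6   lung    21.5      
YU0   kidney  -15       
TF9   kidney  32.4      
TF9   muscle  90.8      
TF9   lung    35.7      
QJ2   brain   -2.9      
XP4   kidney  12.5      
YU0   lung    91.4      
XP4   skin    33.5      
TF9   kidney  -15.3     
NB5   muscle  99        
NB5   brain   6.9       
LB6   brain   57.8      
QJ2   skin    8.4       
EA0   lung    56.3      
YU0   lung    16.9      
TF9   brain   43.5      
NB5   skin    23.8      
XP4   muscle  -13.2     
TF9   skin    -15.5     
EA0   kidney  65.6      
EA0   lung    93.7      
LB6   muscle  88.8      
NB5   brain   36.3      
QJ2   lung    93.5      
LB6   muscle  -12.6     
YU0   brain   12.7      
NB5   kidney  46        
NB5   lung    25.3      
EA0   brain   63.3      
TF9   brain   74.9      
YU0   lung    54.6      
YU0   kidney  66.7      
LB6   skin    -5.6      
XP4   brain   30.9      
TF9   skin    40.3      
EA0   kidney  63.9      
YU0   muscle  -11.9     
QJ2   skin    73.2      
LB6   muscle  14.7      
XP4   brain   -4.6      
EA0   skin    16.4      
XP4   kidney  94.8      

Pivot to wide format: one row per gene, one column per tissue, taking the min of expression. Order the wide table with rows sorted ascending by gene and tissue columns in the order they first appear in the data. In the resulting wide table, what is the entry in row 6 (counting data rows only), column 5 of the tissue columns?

-4.6

With rows sorted ascending by gene, row 6 is gene=XP4. tissue columns in first-appearance order: skin, lung, muscle, kidney, brain; column 5 is brain.
Long rows with gene=XP4, tissue=brain: min(87.5, 30.9, -4.6) = -4.6.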